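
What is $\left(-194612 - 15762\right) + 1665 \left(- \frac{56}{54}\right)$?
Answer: $- \frac{636302}{3} \approx -2.121 \cdot 10^{5}$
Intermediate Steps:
$\left(-194612 - 15762\right) + 1665 \left(- \frac{56}{54}\right) = -210374 + 1665 \left(\left(-56\right) \frac{1}{54}\right) = -210374 + 1665 \left(- \frac{28}{27}\right) = -210374 - \frac{5180}{3} = - \frac{636302}{3}$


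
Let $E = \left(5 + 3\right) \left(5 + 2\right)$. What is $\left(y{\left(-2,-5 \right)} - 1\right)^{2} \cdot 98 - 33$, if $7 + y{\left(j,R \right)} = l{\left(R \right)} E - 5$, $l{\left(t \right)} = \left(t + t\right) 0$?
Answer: $16529$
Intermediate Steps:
$E = 56$ ($E = 8 \cdot 7 = 56$)
$l{\left(t \right)} = 0$ ($l{\left(t \right)} = 2 t 0 = 0$)
$y{\left(j,R \right)} = -12$ ($y{\left(j,R \right)} = -7 + \left(0 \cdot 56 - 5\right) = -7 + \left(0 - 5\right) = -7 - 5 = -12$)
$\left(y{\left(-2,-5 \right)} - 1\right)^{2} \cdot 98 - 33 = \left(-12 - 1\right)^{2} \cdot 98 - 33 = \left(-13\right)^{2} \cdot 98 - 33 = 169 \cdot 98 - 33 = 16562 - 33 = 16529$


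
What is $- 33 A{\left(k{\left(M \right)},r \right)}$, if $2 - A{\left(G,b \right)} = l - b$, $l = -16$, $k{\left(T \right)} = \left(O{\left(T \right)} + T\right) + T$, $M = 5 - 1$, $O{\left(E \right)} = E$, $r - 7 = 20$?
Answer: $-1485$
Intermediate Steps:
$r = 27$ ($r = 7 + 20 = 27$)
$M = 4$ ($M = 5 - 1 = 4$)
$k{\left(T \right)} = 3 T$ ($k{\left(T \right)} = \left(T + T\right) + T = 2 T + T = 3 T$)
$A{\left(G,b \right)} = 18 + b$ ($A{\left(G,b \right)} = 2 - \left(-16 - b\right) = 2 + \left(16 + b\right) = 18 + b$)
$- 33 A{\left(k{\left(M \right)},r \right)} = - 33 \left(18 + 27\right) = \left(-33\right) 45 = -1485$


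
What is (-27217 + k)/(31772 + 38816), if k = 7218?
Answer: -2857/10084 ≈ -0.28332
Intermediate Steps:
(-27217 + k)/(31772 + 38816) = (-27217 + 7218)/(31772 + 38816) = -19999/70588 = -19999*1/70588 = -2857/10084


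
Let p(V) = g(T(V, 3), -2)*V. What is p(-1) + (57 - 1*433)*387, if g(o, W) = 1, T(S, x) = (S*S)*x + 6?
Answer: -145513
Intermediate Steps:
T(S, x) = 6 + x*S² (T(S, x) = S²*x + 6 = x*S² + 6 = 6 + x*S²)
p(V) = V (p(V) = 1*V = V)
p(-1) + (57 - 1*433)*387 = -1 + (57 - 1*433)*387 = -1 + (57 - 433)*387 = -1 - 376*387 = -1 - 145512 = -145513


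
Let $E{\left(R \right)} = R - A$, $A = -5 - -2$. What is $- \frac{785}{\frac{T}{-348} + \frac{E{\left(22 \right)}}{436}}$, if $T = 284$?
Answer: $\frac{29776620}{28781} \approx 1034.6$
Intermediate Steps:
$A = -3$ ($A = -5 + 2 = -3$)
$E{\left(R \right)} = 3 + R$ ($E{\left(R \right)} = R - -3 = R + 3 = 3 + R$)
$- \frac{785}{\frac{T}{-348} + \frac{E{\left(22 \right)}}{436}} = - \frac{785}{\frac{284}{-348} + \frac{3 + 22}{436}} = - \frac{785}{284 \left(- \frac{1}{348}\right) + 25 \cdot \frac{1}{436}} = - \frac{785}{- \frac{71}{87} + \frac{25}{436}} = - \frac{785}{- \frac{28781}{37932}} = \left(-785\right) \left(- \frac{37932}{28781}\right) = \frac{29776620}{28781}$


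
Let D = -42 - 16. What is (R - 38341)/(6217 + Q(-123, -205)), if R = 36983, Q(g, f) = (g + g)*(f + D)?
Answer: -1358/70915 ≈ -0.019150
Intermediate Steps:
D = -58
Q(g, f) = 2*g*(-58 + f) (Q(g, f) = (g + g)*(f - 58) = (2*g)*(-58 + f) = 2*g*(-58 + f))
(R - 38341)/(6217 + Q(-123, -205)) = (36983 - 38341)/(6217 + 2*(-123)*(-58 - 205)) = -1358/(6217 + 2*(-123)*(-263)) = -1358/(6217 + 64698) = -1358/70915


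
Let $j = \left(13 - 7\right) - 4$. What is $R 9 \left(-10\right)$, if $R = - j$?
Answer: $180$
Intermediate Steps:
$j = 2$ ($j = 6 - 4 = 2$)
$R = -2$ ($R = \left(-1\right) 2 = -2$)
$R 9 \left(-10\right) = \left(-2\right) 9 \left(-10\right) = \left(-18\right) \left(-10\right) = 180$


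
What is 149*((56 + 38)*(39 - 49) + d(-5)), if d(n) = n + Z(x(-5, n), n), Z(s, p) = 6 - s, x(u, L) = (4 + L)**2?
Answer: -140060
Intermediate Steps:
d(n) = 6 + n - (4 + n)**2 (d(n) = n + (6 - (4 + n)**2) = 6 + n - (4 + n)**2)
149*((56 + 38)*(39 - 49) + d(-5)) = 149*((56 + 38)*(39 - 49) + (6 - 5 - (4 - 5)**2)) = 149*(94*(-10) + (6 - 5 - 1*(-1)**2)) = 149*(-940 + (6 - 5 - 1*1)) = 149*(-940 + (6 - 5 - 1)) = 149*(-940 + 0) = 149*(-940) = -140060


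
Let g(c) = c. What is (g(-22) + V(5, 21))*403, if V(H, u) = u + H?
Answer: 1612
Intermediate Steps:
V(H, u) = H + u
(g(-22) + V(5, 21))*403 = (-22 + (5 + 21))*403 = (-22 + 26)*403 = 4*403 = 1612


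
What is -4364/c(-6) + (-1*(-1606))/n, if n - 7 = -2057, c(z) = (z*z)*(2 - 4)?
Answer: 1103821/18450 ≈ 59.828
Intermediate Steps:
c(z) = -2*z² (c(z) = z²*(-2) = -2*z²)
n = -2050 (n = 7 - 2057 = -2050)
-4364/c(-6) + (-1*(-1606))/n = -4364/((-2*(-6)²)) - 1*(-1606)/(-2050) = -4364/((-2*36)) + 1606*(-1/2050) = -4364/(-72) - 803/1025 = -4364*(-1/72) - 803/1025 = 1091/18 - 803/1025 = 1103821/18450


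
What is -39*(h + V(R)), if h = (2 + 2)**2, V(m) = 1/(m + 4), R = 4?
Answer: -5031/8 ≈ -628.88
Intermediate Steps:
V(m) = 1/(4 + m)
h = 16 (h = 4**2 = 16)
-39*(h + V(R)) = -39*(16 + 1/(4 + 4)) = -39*(16 + 1/8) = -39*129/8 = -5031/8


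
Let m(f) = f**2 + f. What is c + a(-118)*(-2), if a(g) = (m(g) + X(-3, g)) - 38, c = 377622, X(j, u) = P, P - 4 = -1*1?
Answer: 350080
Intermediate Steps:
P = 3 (P = 4 - 1*1 = 4 - 1 = 3)
m(f) = f + f**2
X(j, u) = 3
a(g) = -35 + g*(1 + g) (a(g) = (g*(1 + g) + 3) - 38 = (3 + g*(1 + g)) - 38 = -35 + g*(1 + g))
c + a(-118)*(-2) = 377622 + (-35 - 118*(1 - 118))*(-2) = 377622 + (-35 - 118*(-117))*(-2) = 377622 + (-35 + 13806)*(-2) = 377622 + 13771*(-2) = 377622 - 27542 = 350080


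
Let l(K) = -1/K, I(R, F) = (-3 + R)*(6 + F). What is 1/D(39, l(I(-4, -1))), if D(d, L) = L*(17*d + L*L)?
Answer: 42875/812176 ≈ 0.052790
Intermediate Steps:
D(d, L) = L*(L² + 17*d) (D(d, L) = L*(17*d + L²) = L*(L² + 17*d))
1/D(39, l(I(-4, -1))) = 1/((-1/(-18 - 3*(-1) + 6*(-4) - 1*(-4)))*((-1/(-18 - 3*(-1) + 6*(-4) - 1*(-4)))² + 17*39)) = 1/((-1/(-18 + 3 - 24 + 4))*((-1/(-18 + 3 - 24 + 4))² + 663)) = 1/((-1/(-35))*((-1/(-35))² + 663)) = 1/((-1*(-1/35))*((-1*(-1/35))² + 663)) = 1/(((1/35)² + 663)/35) = 1/((1/1225 + 663)/35) = 1/((1/35)*(812176/1225)) = 1/(812176/42875) = 42875/812176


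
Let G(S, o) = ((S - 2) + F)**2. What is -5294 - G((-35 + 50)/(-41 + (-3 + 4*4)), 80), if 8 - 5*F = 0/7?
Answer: -103779561/19600 ≈ -5294.9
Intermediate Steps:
F = 8/5 (F = 8/5 - 0/7 = 8/5 - 1/5*0 = 8/5 + 0 = 8/5 ≈ 1.6000)
G(S, o) = (-2/5 + S)**2 (G(S, o) = ((S - 2) + 8/5)**2 = ((-2 + S) + 8/5)**2 = (-2/5 + S)**2)
-5294 - G((-35 + 50)/(-41 + (-3 + 4*4)), 80) = -5294 - (-2 + 5*((-35 + 50)/(-41 + (-3 + 4*4))))**2/25 = -5294 - (-2 + 5*(15/(-41 + (-3 + 16))))**2/25 = -5294 - (-2 + 5*(15/(-41 + 13)))**2/25 = -5294 - (-2 + 5*(15/(-28)))**2/25 = -5294 - (-2 + 5*(15*(-1/28)))**2/25 = -5294 - (-2 + 5*(-15/28))**2/25 = -5294 - (-2 - 75/28)**2/25 = -5294 - (-131/28)**2/25 = -5294 - 17161/(25*784) = -5294 - 1*17161/19600 = -5294 - 17161/19600 = -103779561/19600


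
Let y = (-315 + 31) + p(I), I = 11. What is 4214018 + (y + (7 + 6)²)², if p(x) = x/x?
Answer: 4227014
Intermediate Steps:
p(x) = 1
y = -283 (y = (-315 + 31) + 1 = -284 + 1 = -283)
4214018 + (y + (7 + 6)²)² = 4214018 + (-283 + (7 + 6)²)² = 4214018 + (-283 + 13²)² = 4214018 + (-283 + 169)² = 4214018 + (-114)² = 4214018 + 12996 = 4227014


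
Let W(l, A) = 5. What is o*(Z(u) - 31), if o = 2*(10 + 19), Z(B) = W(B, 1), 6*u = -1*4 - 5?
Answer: -1508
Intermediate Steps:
u = -3/2 (u = (-1*4 - 5)/6 = (-4 - 5)/6 = (⅙)*(-9) = -3/2 ≈ -1.5000)
Z(B) = 5
o = 58 (o = 2*29 = 58)
o*(Z(u) - 31) = 58*(5 - 31) = 58*(-26) = -1508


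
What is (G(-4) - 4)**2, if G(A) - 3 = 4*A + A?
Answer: 441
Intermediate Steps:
G(A) = 3 + 5*A (G(A) = 3 + (4*A + A) = 3 + 5*A)
(G(-4) - 4)**2 = ((3 + 5*(-4)) - 4)**2 = ((3 - 20) - 4)**2 = (-17 - 4)**2 = (-21)**2 = 441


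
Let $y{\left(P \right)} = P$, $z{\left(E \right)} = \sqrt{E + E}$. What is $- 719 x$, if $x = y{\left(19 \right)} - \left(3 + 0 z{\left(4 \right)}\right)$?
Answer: $-11504$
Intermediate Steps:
$z{\left(E \right)} = \sqrt{2} \sqrt{E}$ ($z{\left(E \right)} = \sqrt{2 E} = \sqrt{2} \sqrt{E}$)
$x = 16$ ($x = 19 - \left(3 + 0 \sqrt{2} \sqrt{4}\right) = 19 - \left(3 + 0 \sqrt{2} \cdot 2\right) = 19 - \left(3 + 0 \cdot 2 \sqrt{2}\right) = 19 + \left(-3 + 0\right) = 19 - 3 = 16$)
$- 719 x = \left(-719\right) 16 = -11504$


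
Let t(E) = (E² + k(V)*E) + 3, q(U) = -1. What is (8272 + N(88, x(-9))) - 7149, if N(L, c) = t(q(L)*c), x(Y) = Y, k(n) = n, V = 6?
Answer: 1261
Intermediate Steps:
t(E) = 3 + E² + 6*E (t(E) = (E² + 6*E) + 3 = 3 + E² + 6*E)
N(L, c) = 3 + c² - 6*c (N(L, c) = 3 + (-c)² + 6*(-c) = 3 + c² - 6*c)
(8272 + N(88, x(-9))) - 7149 = (8272 + (3 + (-9)² - 6*(-9))) - 7149 = (8272 + (3 + 81 + 54)) - 7149 = (8272 + 138) - 7149 = 8410 - 7149 = 1261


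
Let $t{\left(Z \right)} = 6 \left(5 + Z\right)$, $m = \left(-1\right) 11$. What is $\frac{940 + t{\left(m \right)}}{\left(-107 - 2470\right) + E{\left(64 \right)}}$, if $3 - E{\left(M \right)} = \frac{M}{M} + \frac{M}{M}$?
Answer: $- \frac{113}{322} \approx -0.35093$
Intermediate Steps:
$m = -11$
$t{\left(Z \right)} = 30 + 6 Z$
$E{\left(M \right)} = 1$ ($E{\left(M \right)} = 3 - \left(\frac{M}{M} + \frac{M}{M}\right) = 3 - \left(1 + 1\right) = 3 - 2 = 1$)
$\frac{940 + t{\left(m \right)}}{\left(-107 - 2470\right) + E{\left(64 \right)}} = \frac{940 + \left(30 + 6 \left(-11\right)\right)}{\left(-107 - 2470\right) + 1} = \frac{940 + \left(30 - 66\right)}{-2577 + 1} = \frac{940 - 36}{-2576} = 904 \left(- \frac{1}{2576}\right) = - \frac{113}{322}$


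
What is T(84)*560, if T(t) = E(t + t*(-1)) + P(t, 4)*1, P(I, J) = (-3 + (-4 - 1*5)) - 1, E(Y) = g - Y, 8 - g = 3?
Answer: -4480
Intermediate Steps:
g = 5 (g = 8 - 1*3 = 8 - 3 = 5)
E(Y) = 5 - Y
P(I, J) = -13 (P(I, J) = (-3 + (-4 - 5)) - 1 = (-3 - 9) - 1 = -12 - 1 = -13)
T(t) = -8 (T(t) = (5 - (t + t*(-1))) - 13*1 = (5 - (t - t)) - 13 = (5 - 1*0) - 13 = (5 + 0) - 13 = 5 - 13 = -8)
T(84)*560 = -8*560 = -4480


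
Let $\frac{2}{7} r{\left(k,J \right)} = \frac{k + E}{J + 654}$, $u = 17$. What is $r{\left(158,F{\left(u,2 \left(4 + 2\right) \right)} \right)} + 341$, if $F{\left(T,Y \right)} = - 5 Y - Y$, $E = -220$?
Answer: $\frac{198245}{582} \approx 340.63$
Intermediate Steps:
$F{\left(T,Y \right)} = - 6 Y$
$r{\left(k,J \right)} = \frac{7 \left(-220 + k\right)}{2 \left(654 + J\right)}$ ($r{\left(k,J \right)} = \frac{7 \frac{k - 220}{J + 654}}{2} = \frac{7 \frac{-220 + k}{654 + J}}{2} = \frac{7 \left(-220 + k\right)}{2 \left(654 + J\right)}$)
$r{\left(158,F{\left(u,2 \left(4 + 2\right) \right)} \right)} + 341 = \frac{7 \left(-220 + 158\right)}{2 \left(654 - 6 \cdot 2 \left(4 + 2\right)\right)} + 341 = \frac{7}{2} \frac{1}{654 - 6 \cdot 2 \cdot 6} \left(-62\right) + 341 = \frac{7}{2} \frac{1}{654 - 72} \left(-62\right) + 341 = \frac{7}{2} \cdot \frac{1}{582} \left(-62\right) + 341 = - \frac{217}{582} + 341 = \frac{198245}{582}$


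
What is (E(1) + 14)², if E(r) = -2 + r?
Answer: 169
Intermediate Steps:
(E(1) + 14)² = ((-2 + 1) + 14)² = (-1 + 14)² = 13² = 169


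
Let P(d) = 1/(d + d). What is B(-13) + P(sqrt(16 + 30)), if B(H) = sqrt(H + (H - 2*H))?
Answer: sqrt(46)/92 ≈ 0.073721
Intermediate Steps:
P(d) = 1/(2*d)
B(H) = 0 (B(H) = sqrt(H - H) = sqrt(0) = 0)
B(-13) + P(sqrt(16 + 30)) = 0 + 1/(2*(sqrt(16 + 30))) = 0 + 1/(2*(sqrt(46))) = 0 + (sqrt(46)/46)/2 = 0 + sqrt(46)/92 = sqrt(46)/92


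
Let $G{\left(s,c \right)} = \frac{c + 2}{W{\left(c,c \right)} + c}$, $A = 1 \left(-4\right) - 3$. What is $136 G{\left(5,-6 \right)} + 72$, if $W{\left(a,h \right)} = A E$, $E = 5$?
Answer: $\frac{3496}{41} \approx 85.268$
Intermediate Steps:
$A = -7$ ($A = -4 - 3 = -7$)
$W{\left(a,h \right)} = -35$ ($W{\left(a,h \right)} = \left(-7\right) 5 = -35$)
$G{\left(s,c \right)} = \frac{2 + c}{-35 + c}$ ($G{\left(s,c \right)} = \frac{c + 2}{-35 + c} = \frac{2 + c}{-35 + c}$)
$136 G{\left(5,-6 \right)} + 72 = 136 \frac{2 - 6}{-35 - 6} + 72 = 136 \frac{1}{-41} \left(-4\right) + 72 = 136 \left(\left(- \frac{1}{41}\right) \left(-4\right)\right) + 72 = 136 \cdot \frac{4}{41} + 72 = \frac{544}{41} + 72 = \frac{3496}{41}$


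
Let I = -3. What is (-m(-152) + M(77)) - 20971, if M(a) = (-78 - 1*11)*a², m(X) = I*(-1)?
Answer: -548655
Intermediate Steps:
m(X) = 3 (m(X) = -3*(-1) = 3)
M(a) = -89*a² (M(a) = (-78 - 11)*a² = -89*a²)
(-m(-152) + M(77)) - 20971 = (-1*3 - 89*77²) - 20971 = (-3 - 89*5929) - 20971 = (-3 - 527681) - 20971 = -527684 - 20971 = -548655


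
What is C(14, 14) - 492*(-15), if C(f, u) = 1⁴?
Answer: 7381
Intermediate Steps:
C(f, u) = 1
C(14, 14) - 492*(-15) = 1 - 492*(-15) = 1 + 7380 = 7381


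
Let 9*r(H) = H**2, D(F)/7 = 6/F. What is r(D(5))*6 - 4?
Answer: 1076/25 ≈ 43.040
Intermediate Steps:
D(F) = 42/F (D(F) = 7*(6/F) = 42/F)
r(H) = H**2/9
r(D(5))*6 - 4 = ((42/5)**2/9)*6 - 4 = ((1/9)*(1764/25))*6 - 4 = (196/25)*6 - 4 = 1176/25 - 4 = 1076/25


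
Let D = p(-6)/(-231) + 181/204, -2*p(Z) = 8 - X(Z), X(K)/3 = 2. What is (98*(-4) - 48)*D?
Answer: -140050/357 ≈ -392.30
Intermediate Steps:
X(K) = 6 (X(K) = 3*2 = 6)
p(Z) = -1 (p(Z) = -(8 - 1*6)/2 = -(8 - 6)/2 = -½*2 = -1)
D = 14005/15708 (D = -1/(-231) + 181/204 = -1*(-1/231) + 181*(1/204) = 1/231 + 181/204 = 14005/15708 ≈ 0.89158)
(98*(-4) - 48)*D = (98*(-4) - 48)*(14005/15708) = (-392 - 48)*(14005/15708) = -440*14005/15708 = -140050/357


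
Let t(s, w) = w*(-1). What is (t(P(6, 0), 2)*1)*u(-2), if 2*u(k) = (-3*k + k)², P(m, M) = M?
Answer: -16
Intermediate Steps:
u(k) = 2*k² (u(k) = (-3*k + k)²/2 = (-2*k)²/2 = (4*k²)/2 = 2*k²)
t(s, w) = -w
(t(P(6, 0), 2)*1)*u(-2) = (-1*2*1)*(2*(-2)²) = (-2*1)*(2*4) = -2*8 = -16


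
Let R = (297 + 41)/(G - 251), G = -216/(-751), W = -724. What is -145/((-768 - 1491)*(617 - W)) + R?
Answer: -768928974997/570375327915 ≈ -1.3481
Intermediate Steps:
G = 216/751 (G = -216*(-1/751) = 216/751 ≈ 0.28762)
R = -253838/188285 (R = (297 + 41)/(216/751 - 251) = 338/(-188285/751) = 338*(-751/188285) = -253838/188285 ≈ -1.3482)
-145/((-768 - 1491)*(617 - W)) + R = -145/((-768 - 1491)*(617 - 1*(-724))) - 253838/188285 = -145/((-2259)*(617 + 724)) - 253838/188285 = -(-145)/(2259*1341) - 253838/188285 = -145*(-1/3029319) - 253838/188285 = 145/3029319 - 253838/188285 = -768928974997/570375327915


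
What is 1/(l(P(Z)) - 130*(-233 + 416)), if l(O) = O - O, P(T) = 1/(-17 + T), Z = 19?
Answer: -1/23790 ≈ -4.2034e-5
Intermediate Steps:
l(O) = 0
1/(l(P(Z)) - 130*(-233 + 416)) = 1/(0 - 130*(-233 + 416)) = 1/(0 - 130*183) = 1/(0 - 23790) = 1/(-23790) = -1/23790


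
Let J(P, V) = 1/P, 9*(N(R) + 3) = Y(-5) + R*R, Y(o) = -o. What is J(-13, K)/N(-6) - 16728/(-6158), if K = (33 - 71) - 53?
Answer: 1494537/560378 ≈ 2.6670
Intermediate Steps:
K = -91 (K = -38 - 53 = -91)
N(R) = -22/9 + R**2/9 (N(R) = -3 + (-1*(-5) + R*R)/9 = -3 + (5 + R**2)/9 = -3 + (5/9 + R**2/9) = -22/9 + R**2/9)
J(-13, K)/N(-6) - 16728/(-6158) = 1/((-13)*(-22/9 + (1/9)*(-6)**2)) - 16728/(-6158) = -1/(13*(-22/9 + (1/9)*36)) - 16728*(-1/6158) = -1/(13*(-22/9 + 4)) + 8364/3079 = -1/(13*14/9) + 8364/3079 = -1/13*9/14 + 8364/3079 = -9/182 + 8364/3079 = 1494537/560378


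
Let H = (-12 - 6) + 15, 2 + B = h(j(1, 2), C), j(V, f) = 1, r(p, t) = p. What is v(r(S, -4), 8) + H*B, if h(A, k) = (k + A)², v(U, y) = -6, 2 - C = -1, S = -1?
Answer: -48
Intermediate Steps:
C = 3 (C = 2 - 1*(-1) = 2 + 1 = 3)
h(A, k) = (A + k)²
B = 14 (B = -2 + (1 + 3)² = -2 + 4² = -2 + 16 = 14)
H = -3 (H = -18 + 15 = -3)
v(r(S, -4), 8) + H*B = -6 - 3*14 = -6 - 42 = -48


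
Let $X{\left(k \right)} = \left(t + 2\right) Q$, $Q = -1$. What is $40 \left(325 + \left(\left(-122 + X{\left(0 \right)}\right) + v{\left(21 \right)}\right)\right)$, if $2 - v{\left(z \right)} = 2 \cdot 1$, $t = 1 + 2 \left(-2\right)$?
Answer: $8160$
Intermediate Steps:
$t = -3$ ($t = 1 - 4 = -3$)
$v{\left(z \right)} = 0$ ($v{\left(z \right)} = 2 - 2 \cdot 1 = 2 - 2 = 0$)
$X{\left(k \right)} = 1$ ($X{\left(k \right)} = \left(-3 + 2\right) \left(-1\right) = \left(-1\right) \left(-1\right) = 1$)
$40 \left(325 + \left(\left(-122 + X{\left(0 \right)}\right) + v{\left(21 \right)}\right)\right) = 40 \left(325 + \left(\left(-122 + 1\right) + 0\right)\right) = 40 \left(325 + \left(-121 + 0\right)\right) = 40 \left(325 - 121\right) = 40 \cdot 204 = 8160$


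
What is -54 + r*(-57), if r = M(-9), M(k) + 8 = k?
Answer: 915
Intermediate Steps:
M(k) = -8 + k
r = -17 (r = -8 - 9 = -17)
-54 + r*(-57) = -54 - 17*(-57) = -54 + 969 = 915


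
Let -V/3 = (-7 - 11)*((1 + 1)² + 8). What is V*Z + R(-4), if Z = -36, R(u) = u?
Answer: -23332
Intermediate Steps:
V = 648 (V = -3*(-7 - 11)*((1 + 1)² + 8) = -(-54)*(2² + 8) = -(-54)*(4 + 8) = -(-54)*12 = -3*(-216) = 648)
V*Z + R(-4) = 648*(-36) - 4 = -23328 - 4 = -23332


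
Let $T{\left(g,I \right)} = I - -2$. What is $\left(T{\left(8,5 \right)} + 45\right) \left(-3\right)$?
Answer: $-156$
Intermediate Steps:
$T{\left(g,I \right)} = 2 + I$ ($T{\left(g,I \right)} = I + 2 = 2 + I$)
$\left(T{\left(8,5 \right)} + 45\right) \left(-3\right) = \left(\left(2 + 5\right) + 45\right) \left(-3\right) = \left(7 + 45\right) \left(-3\right) = 52 \left(-3\right) = -156$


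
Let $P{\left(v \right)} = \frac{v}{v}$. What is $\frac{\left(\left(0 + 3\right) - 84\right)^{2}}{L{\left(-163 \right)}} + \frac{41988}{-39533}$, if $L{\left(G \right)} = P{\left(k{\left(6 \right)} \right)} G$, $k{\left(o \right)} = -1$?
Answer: $- \frac{266220057}{6443879} \approx -41.314$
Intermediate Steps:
$P{\left(v \right)} = 1$
$L{\left(G \right)} = G$ ($L{\left(G \right)} = 1 G = G$)
$\frac{\left(\left(0 + 3\right) - 84\right)^{2}}{L{\left(-163 \right)}} + \frac{41988}{-39533} = \frac{\left(\left(0 + 3\right) - 84\right)^{2}}{-163} + \frac{41988}{-39533} = \left(3 - 84\right)^{2} \left(- \frac{1}{163}\right) + 41988 \left(- \frac{1}{39533}\right) = \left(-81\right)^{2} \left(- \frac{1}{163}\right) - \frac{41988}{39533} = 6561 \left(- \frac{1}{163}\right) - \frac{41988}{39533} = - \frac{6561}{163} - \frac{41988}{39533} = - \frac{266220057}{6443879}$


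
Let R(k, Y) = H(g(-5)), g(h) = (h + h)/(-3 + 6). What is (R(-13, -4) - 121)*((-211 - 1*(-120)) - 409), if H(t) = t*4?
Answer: 201500/3 ≈ 67167.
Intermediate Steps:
g(h) = 2*h/3 (g(h) = (2*h)/3 = (2*h)*(1/3) = 2*h/3)
H(t) = 4*t
R(k, Y) = -40/3 (R(k, Y) = 4*((2/3)*(-5)) = 4*(-10/3) = -40/3)
(R(-13, -4) - 121)*((-211 - 1*(-120)) - 409) = (-40/3 - 121)*((-211 - 1*(-120)) - 409) = -403*((-211 + 120) - 409)/3 = -403*(-91 - 409)/3 = -403/3*(-500) = 201500/3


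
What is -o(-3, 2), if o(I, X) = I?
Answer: 3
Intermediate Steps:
-o(-3, 2) = -1*(-3) = 3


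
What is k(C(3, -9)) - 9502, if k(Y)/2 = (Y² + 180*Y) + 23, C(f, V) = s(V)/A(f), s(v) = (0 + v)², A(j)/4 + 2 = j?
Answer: -10767/8 ≈ -1345.9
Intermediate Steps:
A(j) = -8 + 4*j
s(v) = v²
C(f, V) = V²/(-8 + 4*f)
k(Y) = 46 + 2*Y² + 360*Y (k(Y) = 2*((Y² + 180*Y) + 23) = 2*(23 + Y² + 180*Y) = 46 + 2*Y² + 360*Y)
k(C(3, -9)) - 9502 = (46 + 2*((¼)*(-9)²/(-2 + 3))² + 360*((¼)*(-9)²/(-2 + 3))) - 9502 = (46 + 2*((¼)*81/1)² + 360*((¼)*81/1)) - 9502 = (46 + 2*((¼)*81*1)² + 360*((¼)*81*1)) - 9502 = (46 + 2*(81/4)² + 360*(81/4)) - 9502 = (46 + 2*(6561/16) + 7290) - 9502 = (46 + 6561/8 + 7290) - 9502 = 65249/8 - 9502 = -10767/8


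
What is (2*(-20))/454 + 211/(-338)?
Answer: -54657/76726 ≈ -0.71237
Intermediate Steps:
(2*(-20))/454 + 211/(-338) = -40*1/454 + 211*(-1/338) = -20/227 - 211/338 = -54657/76726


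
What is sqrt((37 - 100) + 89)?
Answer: sqrt(26) ≈ 5.0990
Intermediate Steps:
sqrt((37 - 100) + 89) = sqrt(-63 + 89) = sqrt(26)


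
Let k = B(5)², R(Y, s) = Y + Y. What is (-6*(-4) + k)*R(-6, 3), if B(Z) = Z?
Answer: -588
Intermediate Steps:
R(Y, s) = 2*Y
k = 25 (k = 5² = 25)
(-6*(-4) + k)*R(-6, 3) = (-6*(-4) + 25)*(2*(-6)) = (24 + 25)*(-12) = 49*(-12) = -588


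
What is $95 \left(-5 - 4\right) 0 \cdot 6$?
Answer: $0$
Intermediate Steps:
$95 \left(-5 - 4\right) 0 \cdot 6 = 95 \left(-9\right) 0 \cdot 6 = 95 \cdot 0 \cdot 6 = 95 \cdot 0 = 0$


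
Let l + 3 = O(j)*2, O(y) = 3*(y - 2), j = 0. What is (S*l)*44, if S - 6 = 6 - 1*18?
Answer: 3960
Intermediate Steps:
O(y) = -6 + 3*y (O(y) = 3*(-2 + y) = -6 + 3*y)
S = -6 (S = 6 + (6 - 1*18) = 6 + (6 - 18) = 6 - 12 = -6)
l = -15 (l = -3 + (-6 + 3*0)*2 = -3 + (-6 + 0)*2 = -3 - 6*2 = -3 - 12 = -15)
(S*l)*44 = -6*(-15)*44 = 90*44 = 3960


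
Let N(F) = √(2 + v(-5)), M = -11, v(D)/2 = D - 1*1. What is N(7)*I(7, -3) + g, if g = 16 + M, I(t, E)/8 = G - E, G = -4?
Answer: 5 - 8*I*√10 ≈ 5.0 - 25.298*I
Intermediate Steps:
v(D) = -2 + 2*D (v(D) = 2*(D - 1*1) = 2*(D - 1) = 2*(-1 + D) = -2 + 2*D)
N(F) = I*√10 (N(F) = √(2 + (-2 + 2*(-5))) = √(2 + (-2 - 10)) = √(2 - 12) = √(-10) = I*√10)
I(t, E) = -32 - 8*E (I(t, E) = 8*(-4 - E) = -32 - 8*E)
g = 5 (g = 16 - 11 = 5)
N(7)*I(7, -3) + g = (I*√10)*(-32 - 8*(-3)) + 5 = (I*√10)*(-32 + 24) + 5 = (I*√10)*(-8) + 5 = -8*I*√10 + 5 = 5 - 8*I*√10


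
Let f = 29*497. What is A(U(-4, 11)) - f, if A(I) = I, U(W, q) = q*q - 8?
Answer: -14300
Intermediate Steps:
U(W, q) = -8 + q² (U(W, q) = q² - 8 = -8 + q²)
f = 14413
A(U(-4, 11)) - f = (-8 + 11²) - 1*14413 = (-8 + 121) - 14413 = 113 - 14413 = -14300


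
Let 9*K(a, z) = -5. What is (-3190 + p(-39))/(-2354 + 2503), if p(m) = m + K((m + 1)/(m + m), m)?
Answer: -29066/1341 ≈ -21.675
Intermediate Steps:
K(a, z) = -5/9 (K(a, z) = (⅑)*(-5) = -5/9)
p(m) = -5/9 + m (p(m) = m - 5/9 = -5/9 + m)
(-3190 + p(-39))/(-2354 + 2503) = (-3190 + (-5/9 - 39))/(-2354 + 2503) = (-3190 - 356/9)/149 = -29066/9*1/149 = -29066/1341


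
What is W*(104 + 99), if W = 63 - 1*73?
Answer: -2030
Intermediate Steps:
W = -10 (W = 63 - 73 = -10)
W*(104 + 99) = -10*(104 + 99) = -10*203 = -2030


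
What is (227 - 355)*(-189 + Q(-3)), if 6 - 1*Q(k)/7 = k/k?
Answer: 19712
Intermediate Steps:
Q(k) = 35 (Q(k) = 42 - 7*k/k = 42 - 7*1 = 42 - 7 = 35)
(227 - 355)*(-189 + Q(-3)) = (227 - 355)*(-189 + 35) = -128*(-154) = 19712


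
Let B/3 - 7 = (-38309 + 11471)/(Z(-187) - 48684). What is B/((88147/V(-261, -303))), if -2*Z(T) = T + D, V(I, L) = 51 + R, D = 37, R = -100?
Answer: -5995983/476081947 ≈ -0.012594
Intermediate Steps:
V(I, L) = -49 (V(I, L) = 51 - 100 = -49)
Z(T) = -37/2 - T/2 (Z(T) = -(T + 37)/2 = -(37 + T)/2 = -37/2 - T/2)
B = 122367/5401 (B = 21 + 3*((-38309 + 11471)/((-37/2 - 1/2*(-187)) - 48684)) = 21 + 3*(-26838/((-37/2 + 187/2) - 48684)) = 21 + 3*(-26838/(75 - 48684)) = 21 + 3*(-26838/(-48609)) = 21 + 3*(-26838*(-1/48609)) = 21 + 3*(2982/5401) = 21 + 8946/5401 = 122367/5401 ≈ 22.656)
B/((88147/V(-261, -303))) = 122367/(5401*((88147/(-49)))) = 122367/(5401*((88147*(-1/49)))) = 122367/(5401*(-88147/49)) = (122367/5401)*(-49/88147) = -5995983/476081947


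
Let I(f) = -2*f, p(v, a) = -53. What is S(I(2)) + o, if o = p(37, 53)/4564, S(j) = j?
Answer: -18309/4564 ≈ -4.0116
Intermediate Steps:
o = -53/4564 ≈ -0.011613
S(I(2)) + o = -2*2 - 53/4564 = -4 - 53/4564 = -18309/4564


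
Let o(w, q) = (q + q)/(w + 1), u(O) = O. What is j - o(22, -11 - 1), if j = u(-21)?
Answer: -459/23 ≈ -19.957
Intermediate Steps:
j = -21
o(w, q) = 2*q/(1 + w) (o(w, q) = (2*q)/(1 + w) = 2*q/(1 + w))
j - o(22, -11 - 1) = -21 - 2*(-11 - 1)/(1 + 22) = -21 - 2*(-12)/23 = -21 - 1*(-24/23) = -21 + 24/23 = -459/23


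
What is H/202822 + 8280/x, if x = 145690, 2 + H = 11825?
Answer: 340185903/2954913718 ≈ 0.11513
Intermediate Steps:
H = 11823 (H = -2 + 11825 = 11823)
H/202822 + 8280/x = 11823/202822 + 8280/145690 = 11823*(1/202822) + 8280*(1/145690) = 11823/202822 + 828/14569 = 340185903/2954913718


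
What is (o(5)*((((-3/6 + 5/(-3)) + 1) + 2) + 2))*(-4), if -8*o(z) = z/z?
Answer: 17/12 ≈ 1.4167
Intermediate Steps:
o(z) = -1/8 (o(z) = -z/(8*z) = -1/8*1 = -1/8)
(o(5)*((((-3/6 + 5/(-3)) + 1) + 2) + 2))*(-4) = -((((-3/6 + 5/(-3)) + 1) + 2) + 2)/8*(-4) = -((((-3*1/6 + 5*(-1/3)) + 1) + 2) + 2)/8*(-4) = -((((-1/2 - 5/3) + 1) + 2) + 2)/8*(-4) = -(((-13/6 + 1) + 2) + 2)/8*(-4) = -((-7/6 + 2) + 2)/8*(-4) = -(5/6 + 2)/8*(-4) = -1/8*17/6*(-4) = -17/48*(-4) = 17/12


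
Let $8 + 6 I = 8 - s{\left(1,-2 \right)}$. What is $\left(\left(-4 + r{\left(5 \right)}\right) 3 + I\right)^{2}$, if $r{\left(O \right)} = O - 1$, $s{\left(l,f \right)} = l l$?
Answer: $\frac{1}{36} \approx 0.027778$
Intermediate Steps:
$s{\left(l,f \right)} = l^{2}$
$r{\left(O \right)} = -1 + O$
$I = - \frac{1}{6}$ ($I = - \frac{4}{3} + \frac{8 - 1^{2}}{6} = - \frac{4}{3} + \frac{8 - 1}{6} = - \frac{4}{3} + \frac{1}{6} \cdot 7 = - \frac{4}{3} + \frac{7}{6} = - \frac{1}{6} \approx -0.16667$)
$\left(\left(-4 + r{\left(5 \right)}\right) 3 + I\right)^{2} = \left(\left(-4 + \left(-1 + 5\right)\right) 3 - \frac{1}{6}\right)^{2} = \left(\left(-4 + 4\right) 3 - \frac{1}{6}\right)^{2} = \left(0 \cdot 3 - \frac{1}{6}\right)^{2} = \left(0 - \frac{1}{6}\right)^{2} = \left(- \frac{1}{6}\right)^{2} = \frac{1}{36}$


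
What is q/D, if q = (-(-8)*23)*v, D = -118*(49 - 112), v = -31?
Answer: -2852/3717 ≈ -0.76729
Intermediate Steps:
D = 7434 (D = -118*(-63) = 7434)
q = -5704 (q = -(-8)*23*(-31) = -4*(-46)*(-31) = 184*(-31) = -5704)
q/D = -5704/7434 = -5704*1/7434 = -2852/3717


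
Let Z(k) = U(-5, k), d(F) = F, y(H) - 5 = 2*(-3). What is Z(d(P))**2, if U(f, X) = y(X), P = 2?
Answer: 1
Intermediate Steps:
y(H) = -1 (y(H) = 5 + 2*(-3) = 5 - 6 = -1)
U(f, X) = -1
Z(k) = -1
Z(d(P))**2 = (-1)**2 = 1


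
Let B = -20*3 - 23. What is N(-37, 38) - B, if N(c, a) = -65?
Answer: 18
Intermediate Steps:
B = -83 (B = -60 - 23 = -83)
N(-37, 38) - B = -65 - 1*(-83) = -65 + 83 = 18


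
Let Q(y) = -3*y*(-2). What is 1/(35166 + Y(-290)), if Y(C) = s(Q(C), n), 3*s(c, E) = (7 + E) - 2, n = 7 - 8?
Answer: 3/105502 ≈ 2.8435e-5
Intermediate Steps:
Q(y) = 6*y
n = -1
s(c, E) = 5/3 + E/3 (s(c, E) = ((7 + E) - 2)/3 = (5 + E)/3 = 5/3 + E/3)
Y(C) = 4/3 (Y(C) = 5/3 + (⅓)*(-1) = 5/3 - ⅓ = 4/3)
1/(35166 + Y(-290)) = 1/(35166 + 4/3) = 1/(105502/3) = 3/105502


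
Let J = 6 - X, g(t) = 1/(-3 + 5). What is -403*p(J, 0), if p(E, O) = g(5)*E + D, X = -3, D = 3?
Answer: -6045/2 ≈ -3022.5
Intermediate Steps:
g(t) = ½ (g(t) = 1/2 = ½)
J = 9 (J = 6 - 1*(-3) = 6 + 3 = 9)
p(E, O) = 3 + E/2 (p(E, O) = E/2 + 3 = 3 + E/2)
-403*p(J, 0) = -403*(3 + (½)*9) = -403*(3 + 9/2) = -403*15/2 = -6045/2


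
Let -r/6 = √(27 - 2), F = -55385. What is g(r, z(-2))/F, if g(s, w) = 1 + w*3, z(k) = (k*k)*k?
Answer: 23/55385 ≈ 0.00041527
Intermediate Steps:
z(k) = k³ (z(k) = k²*k = k³)
r = -30 (r = -6*√(27 - 2) = -6*√25 = -6*5 = -30)
g(s, w) = 1 + 3*w
g(r, z(-2))/F = (1 + 3*(-2)³)/(-55385) = (1 + 3*(-8))*(-1/55385) = (1 - 24)*(-1/55385) = -23*(-1/55385) = 23/55385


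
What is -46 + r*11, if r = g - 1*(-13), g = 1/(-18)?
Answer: 1735/18 ≈ 96.389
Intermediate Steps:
g = -1/18 ≈ -0.055556
r = 233/18 (r = -1/18 - 1*(-13) = -1/18 + 13 = 233/18 ≈ 12.944)
-46 + r*11 = -46 + (233/18)*11 = -46 + 2563/18 = 1735/18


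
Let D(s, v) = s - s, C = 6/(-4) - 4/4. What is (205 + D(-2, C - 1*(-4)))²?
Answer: 42025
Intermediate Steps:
C = -5/2 (C = 6*(-¼) - 4*¼ = -3/2 - 1 = -5/2 ≈ -2.5000)
D(s, v) = 0
(205 + D(-2, C - 1*(-4)))² = (205 + 0)² = 205² = 42025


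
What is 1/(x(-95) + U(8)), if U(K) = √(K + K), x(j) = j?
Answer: -1/91 ≈ -0.010989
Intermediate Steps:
U(K) = √2*√K (U(K) = √(2*K) = √2*√K)
1/(x(-95) + U(8)) = 1/(-95 + √2*√8) = 1/(-95 + √2*(2*√2)) = 1/(-95 + 4) = 1/(-91) = -1/91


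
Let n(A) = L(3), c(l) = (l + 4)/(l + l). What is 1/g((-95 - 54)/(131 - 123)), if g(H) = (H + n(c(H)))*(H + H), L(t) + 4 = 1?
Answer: 32/25777 ≈ 0.0012414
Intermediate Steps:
L(t) = -3 (L(t) = -4 + 1 = -3)
c(l) = (4 + l)/(2*l) (c(l) = (4 + l)/((2*l)) = (4 + l)*(1/(2*l)) = (4 + l)/(2*l))
n(A) = -3
g(H) = 2*H*(-3 + H) (g(H) = (H - 3)*(H + H) = (-3 + H)*(2*H) = 2*H*(-3 + H))
1/g((-95 - 54)/(131 - 123)) = 1/(2*((-95 - 54)/(131 - 123))*(-3 + (-95 - 54)/(131 - 123))) = 1/(2*(-149/8)*(-3 - 149/8)) = 1/(2*(-149/8)*(-173/8)) = 1/(25777/32) = 32/25777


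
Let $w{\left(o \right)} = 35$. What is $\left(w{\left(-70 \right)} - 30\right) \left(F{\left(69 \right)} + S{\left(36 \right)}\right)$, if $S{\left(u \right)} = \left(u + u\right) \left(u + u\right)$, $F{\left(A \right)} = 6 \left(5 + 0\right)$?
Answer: $26070$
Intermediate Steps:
$F{\left(A \right)} = 30$ ($F{\left(A \right)} = 6 \cdot 5 = 30$)
$S{\left(u \right)} = 4 u^{2}$ ($S{\left(u \right)} = 2 u 2 u = 4 u^{2}$)
$\left(w{\left(-70 \right)} - 30\right) \left(F{\left(69 \right)} + S{\left(36 \right)}\right) = \left(35 - 30\right) \left(30 + 4 \cdot 36^{2}\right) = 5 \left(30 + 4 \cdot 1296\right) = 5 \left(30 + 5184\right) = 5 \cdot 5214 = 26070$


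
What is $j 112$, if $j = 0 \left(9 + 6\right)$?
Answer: $0$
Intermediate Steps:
$j = 0$ ($j = 0 \cdot 15 = 0$)
$j 112 = 0 \cdot 112 = 0$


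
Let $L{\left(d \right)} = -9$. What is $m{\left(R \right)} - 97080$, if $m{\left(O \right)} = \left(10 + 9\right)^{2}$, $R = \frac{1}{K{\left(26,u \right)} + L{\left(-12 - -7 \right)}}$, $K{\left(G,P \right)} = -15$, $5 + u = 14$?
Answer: $-96719$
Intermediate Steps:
$u = 9$ ($u = -5 + 14 = 9$)
$R = - \frac{1}{24}$ ($R = \frac{1}{-15 - 9} = \frac{1}{-24} = - \frac{1}{24} \approx -0.041667$)
$m{\left(O \right)} = 361$ ($m{\left(O \right)} = 19^{2} = 361$)
$m{\left(R \right)} - 97080 = 361 - 97080 = -96719$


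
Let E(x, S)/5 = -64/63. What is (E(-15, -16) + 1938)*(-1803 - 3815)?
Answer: -684126332/63 ≈ -1.0859e+7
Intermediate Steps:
E(x, S) = -320/63 (E(x, S) = 5*(-64/63) = -320/63)
(E(-15, -16) + 1938)*(-1803 - 3815) = (-320/63 + 1938)*(-1803 - 3815) = (121774/63)*(-5618) = -684126332/63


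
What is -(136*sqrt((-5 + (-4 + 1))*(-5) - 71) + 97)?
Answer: -97 - 136*I*sqrt(31) ≈ -97.0 - 757.22*I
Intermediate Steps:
-(136*sqrt((-5 + (-4 + 1))*(-5) - 71) + 97) = -(136*sqrt((-5 - 3)*(-5) - 71) + 97) = -(136*sqrt(-8*(-5) - 71) + 97) = -(136*sqrt(40 - 71) + 97) = -(136*sqrt(-31) + 97) = -(136*(I*sqrt(31)) + 97) = -(136*I*sqrt(31) + 97) = -(97 + 136*I*sqrt(31)) = -97 - 136*I*sqrt(31)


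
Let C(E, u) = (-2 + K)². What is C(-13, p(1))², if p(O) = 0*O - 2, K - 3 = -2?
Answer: 1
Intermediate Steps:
K = 1 (K = 3 - 2 = 1)
p(O) = -2 (p(O) = 0 - 2 = -2)
C(E, u) = 1 (C(E, u) = (-2 + 1)² = (-1)² = 1)
C(-13, p(1))² = 1² = 1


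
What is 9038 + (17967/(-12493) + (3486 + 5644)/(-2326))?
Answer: 131238420476/14529359 ≈ 9032.6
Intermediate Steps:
9038 + (17967/(-12493) + (3486 + 5644)/(-2326)) = 9038 + (17967*(-1/12493) + 9130*(-1/2326)) = 9038 + (-17967/12493 - 4565/1163) = 9038 - 77926166/14529359 = 131238420476/14529359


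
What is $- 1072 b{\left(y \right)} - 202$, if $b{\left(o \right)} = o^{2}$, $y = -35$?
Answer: $-1313402$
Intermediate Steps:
$- 1072 b{\left(y \right)} - 202 = - 1072 \left(-35\right)^{2} - 202 = \left(-1072\right) 1225 - 202 = -1313200 - 202 = -1313402$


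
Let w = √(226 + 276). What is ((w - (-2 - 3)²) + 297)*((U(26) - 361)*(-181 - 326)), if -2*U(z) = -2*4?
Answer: 49231728 + 180999*√502 ≈ 5.3287e+7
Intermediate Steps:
U(z) = 4 (U(z) = -(-1)*4 = -½*(-8) = 4)
w = √502 ≈ 22.405
((w - (-2 - 3)²) + 297)*((U(26) - 361)*(-181 - 326)) = ((√502 - (-2 - 3)²) + 297)*((4 - 361)*(-181 - 326)) = ((√502 - 1*(-5)²) + 297)*(-357*(-507)) = ((√502 - 1*25) + 297)*180999 = ((√502 - 25) + 297)*180999 = ((-25 + √502) + 297)*180999 = (272 + √502)*180999 = 49231728 + 180999*√502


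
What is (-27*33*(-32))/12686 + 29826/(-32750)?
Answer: 138848841/103866625 ≈ 1.3368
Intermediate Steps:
(-27*33*(-32))/12686 + 29826/(-32750) = -891*(-32)*(1/12686) + 29826*(-1/32750) = 28512*(1/12686) - 14913/16375 = 14256/6343 - 14913/16375 = 138848841/103866625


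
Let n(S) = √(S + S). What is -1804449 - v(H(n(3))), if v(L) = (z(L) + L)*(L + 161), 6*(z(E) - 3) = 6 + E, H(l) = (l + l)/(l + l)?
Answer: -1805286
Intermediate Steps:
n(S) = √2*√S (n(S) = √(2*S) = √2*√S)
H(l) = 1 (H(l) = (2*l)/((2*l)) = (2*l)*(1/(2*l)) = 1)
z(E) = 4 + E/6 (z(E) = 3 + (6 + E)/6 = 3 + (1 + E/6) = 4 + E/6)
v(L) = (4 + 7*L/6)*(161 + L) (v(L) = ((4 + L/6) + L)*(L + 161) = (4 + 7*L/6)*(161 + L))
-1804449 - v(H(n(3))) = -1804449 - (644 + (7/6)*1² + (1151/6)*1) = -1804449 - (644 + (7/6)*1 + 1151/6) = -1804449 - (644 + 7/6 + 1151/6) = -1804449 - 1*837 = -1804449 - 837 = -1805286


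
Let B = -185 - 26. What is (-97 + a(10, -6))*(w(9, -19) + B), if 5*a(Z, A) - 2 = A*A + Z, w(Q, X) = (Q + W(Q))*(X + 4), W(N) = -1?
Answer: 144647/5 ≈ 28929.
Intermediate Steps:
B = -211
w(Q, X) = (-1 + Q)*(4 + X) (w(Q, X) = (Q - 1)*(X + 4) = (-1 + Q)*(4 + X))
a(Z, A) = ⅖ + Z/5 + A²/5 (a(Z, A) = ⅖ + (A*A + Z)/5 = ⅖ + (A² + Z)/5 = ⅖ + (Z + A²)/5 = ⅖ + (Z/5 + A²/5) = ⅖ + Z/5 + A²/5)
(-97 + a(10, -6))*(w(9, -19) + B) = (-97 + (⅖ + (⅕)*10 + (⅕)*(-6)²))*((-4 - 1*(-19) + 4*9 + 9*(-19)) - 211) = (-97 + (⅖ + 2 + (⅕)*36))*((-4 + 19 + 36 - 171) - 211) = (-97 + (⅖ + 2 + 36/5))*(-120 - 211) = (-97 + 48/5)*(-331) = -437/5*(-331) = 144647/5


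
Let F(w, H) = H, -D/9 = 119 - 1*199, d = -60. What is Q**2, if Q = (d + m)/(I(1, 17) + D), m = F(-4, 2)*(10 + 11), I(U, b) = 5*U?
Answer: 324/525625 ≈ 0.00061641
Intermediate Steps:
D = 720 (D = -9*(119 - 1*199) = -9*(119 - 199) = -9*(-80) = 720)
m = 42 (m = 2*(10 + 11) = 2*21 = 42)
Q = -18/725 (Q = (-60 + 42)/(5*1 + 720) = -18/(5 + 720) = -18/725 ≈ -0.024828)
Q**2 = (-18/725)**2 = 324/525625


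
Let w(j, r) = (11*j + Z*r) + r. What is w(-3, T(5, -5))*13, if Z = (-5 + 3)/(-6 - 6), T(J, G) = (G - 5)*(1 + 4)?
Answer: -3562/3 ≈ -1187.3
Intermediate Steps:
T(J, G) = -25 + 5*G (T(J, G) = (-5 + G)*5 = -25 + 5*G)
Z = 1/6 (Z = -2/(-12) = -2*(-1/12) = 1/6 ≈ 0.16667)
w(j, r) = 11*j + 7*r/6 (w(j, r) = (11*j + r/6) + r = 11*j + 7*r/6)
w(-3, T(5, -5))*13 = (11*(-3) + 7*(-25 + 5*(-5))/6)*13 = (-33 + 7*(-25 - 25)/6)*13 = (-33 + (7/6)*(-50))*13 = (-33 - 175/3)*13 = -274/3*13 = -3562/3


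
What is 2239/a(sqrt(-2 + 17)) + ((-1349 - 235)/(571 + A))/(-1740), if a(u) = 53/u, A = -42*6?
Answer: 12/4205 + 2239*sqrt(15)/53 ≈ 163.62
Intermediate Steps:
A = -252
2239/a(sqrt(-2 + 17)) + ((-1349 - 235)/(571 + A))/(-1740) = 2239/((53/(sqrt(-2 + 17)))) + ((-1349 - 235)/(571 - 252))/(-1740) = 2239/((53/(sqrt(15)))) - 1584/319*(-1/1740) = 2239/((53*(sqrt(15)/15))) - 1584*1/319*(-1/1740) = 2239/((53*sqrt(15)/15)) - 144/29*(-1/1740) = 2239*(sqrt(15)/53) + 12/4205 = 2239*sqrt(15)/53 + 12/4205 = 12/4205 + 2239*sqrt(15)/53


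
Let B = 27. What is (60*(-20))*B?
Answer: -32400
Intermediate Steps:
(60*(-20))*B = (60*(-20))*27 = -1200*27 = -32400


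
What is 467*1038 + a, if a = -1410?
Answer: 483336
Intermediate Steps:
467*1038 + a = 467*1038 - 1410 = 484746 - 1410 = 483336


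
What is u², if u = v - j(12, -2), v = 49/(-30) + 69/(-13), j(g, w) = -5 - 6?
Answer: 2505889/152100 ≈ 16.475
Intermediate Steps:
j(g, w) = -11
v = -2707/390 (v = 49*(-1/30) + 69*(-1/13) = -49/30 - 69/13 = -2707/390 ≈ -6.9410)
u = 1583/390 (u = -2707/390 - 1*(-11) = -2707/390 + 11 = 1583/390 ≈ 4.0590)
u² = (1583/390)² = 2505889/152100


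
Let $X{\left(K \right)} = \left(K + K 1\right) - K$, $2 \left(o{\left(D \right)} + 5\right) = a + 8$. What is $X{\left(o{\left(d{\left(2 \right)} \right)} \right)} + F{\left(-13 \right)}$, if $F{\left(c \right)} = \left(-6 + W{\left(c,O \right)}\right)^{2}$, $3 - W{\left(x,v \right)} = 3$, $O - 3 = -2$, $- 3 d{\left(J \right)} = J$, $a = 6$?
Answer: $38$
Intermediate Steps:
$d{\left(J \right)} = - \frac{J}{3}$
$O = 1$ ($O = 3 - 2 = 1$)
$o{\left(D \right)} = 2$ ($o{\left(D \right)} = -5 + \frac{6 + 8}{2} = -5 + \frac{1}{2} \cdot 14 = -5 + 7 = 2$)
$W{\left(x,v \right)} = 0$ ($W{\left(x,v \right)} = 3 - 3 = 0$)
$F{\left(c \right)} = 36$ ($F{\left(c \right)} = \left(-6 + 0\right)^{2} = \left(-6\right)^{2} = 36$)
$X{\left(K \right)} = K$ ($X{\left(K \right)} = \left(K + K\right) - K = 2 K - K = K$)
$X{\left(o{\left(d{\left(2 \right)} \right)} \right)} + F{\left(-13 \right)} = 2 + 36 = 38$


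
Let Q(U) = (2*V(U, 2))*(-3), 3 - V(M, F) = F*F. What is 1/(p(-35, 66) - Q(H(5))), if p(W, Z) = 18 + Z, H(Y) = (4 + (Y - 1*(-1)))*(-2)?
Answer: 1/78 ≈ 0.012821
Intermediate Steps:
V(M, F) = 3 - F² (V(M, F) = 3 - F*F = 3 - F²)
H(Y) = -10 - 2*Y (H(Y) = (4 + (Y + 1))*(-2) = (4 + (1 + Y))*(-2) = (5 + Y)*(-2) = -10 - 2*Y)
Q(U) = 6 (Q(U) = (2*(3 - 1*2²))*(-3) = (2*(3 - 1*4))*(-3) = (2*(3 - 4))*(-3) = (2*(-1))*(-3) = -2*(-3) = 6)
1/(p(-35, 66) - Q(H(5))) = 1/((18 + 66) - 1*6) = 1/(84 - 6) = 1/78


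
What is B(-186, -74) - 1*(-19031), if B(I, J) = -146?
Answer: 18885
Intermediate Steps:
B(-186, -74) - 1*(-19031) = -146 - 1*(-19031) = -146 + 19031 = 18885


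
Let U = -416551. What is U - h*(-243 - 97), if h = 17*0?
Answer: -416551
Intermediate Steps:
h = 0
U - h*(-243 - 97) = -416551 - 0*(-243 - 97) = -416551 - 0*(-340) = -416551 - 1*0 = -416551 + 0 = -416551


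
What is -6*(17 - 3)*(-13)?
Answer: 1092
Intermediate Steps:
-6*(17 - 3)*(-13) = -6*14*(-13) = -84*(-13) = 1092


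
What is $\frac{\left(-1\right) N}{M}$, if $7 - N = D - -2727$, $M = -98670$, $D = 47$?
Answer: $- \frac{2767}{98670} \approx -0.028043$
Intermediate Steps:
$N = -2767$ ($N = 7 - \left(47 - -2727\right) = 7 - \left(47 + 2727\right) = 7 - 2774 = -2767$)
$\frac{\left(-1\right) N}{M} = \frac{\left(-1\right) \left(-2767\right)}{-98670} = 2767 \left(- \frac{1}{98670}\right) = - \frac{2767}{98670}$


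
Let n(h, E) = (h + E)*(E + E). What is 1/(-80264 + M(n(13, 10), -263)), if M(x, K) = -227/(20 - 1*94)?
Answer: -74/5939309 ≈ -1.2459e-5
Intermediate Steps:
n(h, E) = 2*E*(E + h) (n(h, E) = (E + h)*(2*E) = 2*E*(E + h))
M(x, K) = 227/74 (M(x, K) = -227/(20 - 94) = -227/(-74) = -227*(-1/74) = 227/74)
1/(-80264 + M(n(13, 10), -263)) = 1/(-80264 + 227/74) = 1/(-5939309/74) = -74/5939309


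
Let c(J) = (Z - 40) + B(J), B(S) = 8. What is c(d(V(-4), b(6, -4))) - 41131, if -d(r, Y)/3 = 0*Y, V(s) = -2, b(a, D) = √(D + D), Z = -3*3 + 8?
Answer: -41164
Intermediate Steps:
Z = -1 (Z = -9 + 8 = -1)
b(a, D) = √2*√D (b(a, D) = √(2*D) = √2*√D)
d(r, Y) = 0 (d(r, Y) = -0*Y = -3*0 = 0)
c(J) = -33 (c(J) = (-1 - 40) + 8 = -41 + 8 = -33)
c(d(V(-4), b(6, -4))) - 41131 = -33 - 41131 = -41164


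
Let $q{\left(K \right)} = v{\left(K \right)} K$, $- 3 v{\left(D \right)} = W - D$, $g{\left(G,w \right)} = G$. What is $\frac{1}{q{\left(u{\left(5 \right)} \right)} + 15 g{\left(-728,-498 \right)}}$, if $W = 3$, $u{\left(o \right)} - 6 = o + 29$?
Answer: $- \frac{3}{31280} \approx -9.5908 \cdot 10^{-5}$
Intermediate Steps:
$u{\left(o \right)} = 35 + o$ ($u{\left(o \right)} = 6 + \left(o + 29\right) = 6 + \left(29 + o\right) = 35 + o$)
$v{\left(D \right)} = -1 + \frac{D}{3}$ ($v{\left(D \right)} = - \frac{3 - D}{3} = -1 + \frac{D}{3}$)
$q{\left(K \right)} = K \left(-1 + \frac{K}{3}\right)$ ($q{\left(K \right)} = \left(-1 + \frac{K}{3}\right) K = K \left(-1 + \frac{K}{3}\right)$)
$\frac{1}{q{\left(u{\left(5 \right)} \right)} + 15 g{\left(-728,-498 \right)}} = \frac{1}{\frac{\left(35 + 5\right) \left(-3 + \left(35 + 5\right)\right)}{3} + 15 \left(-728\right)} = \frac{1}{\frac{1}{3} \cdot 40 \left(-3 + 40\right) - 10920} = \frac{1}{\frac{1}{3} \cdot 40 \cdot 37 - 10920} = \frac{1}{\frac{1480}{3} - 10920} = \frac{1}{- \frac{31280}{3}} = - \frac{3}{31280}$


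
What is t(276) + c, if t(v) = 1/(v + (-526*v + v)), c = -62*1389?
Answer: -12454729633/144624 ≈ -86118.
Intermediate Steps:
c = -86118
t(v) = -1/(524*v) (t(v) = 1/(v - 525*v) = 1/(-524*v) = -1/(524*v))
t(276) + c = -1/524/276 - 86118 = -1/524*1/276 - 86118 = -1/144624 - 86118 = -12454729633/144624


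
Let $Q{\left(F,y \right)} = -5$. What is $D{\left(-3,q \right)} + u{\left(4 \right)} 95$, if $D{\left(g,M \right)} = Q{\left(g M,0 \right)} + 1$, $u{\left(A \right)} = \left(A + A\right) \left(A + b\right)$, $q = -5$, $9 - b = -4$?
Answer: $12916$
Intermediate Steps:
$b = 13$ ($b = 9 - -4 = 9 + 4 = 13$)
$u{\left(A \right)} = 2 A \left(13 + A\right)$ ($u{\left(A \right)} = \left(A + A\right) \left(A + 13\right) = 2 A \left(13 + A\right)$)
$D{\left(g,M \right)} = -4$ ($D{\left(g,M \right)} = -5 + 1 = -4$)
$D{\left(-3,q \right)} + u{\left(4 \right)} 95 = -4 + 2 \cdot 4 \left(13 + 4\right) 95 = -4 + 2 \cdot 4 \cdot 17 \cdot 95 = -4 + 136 \cdot 95 = -4 + 12920 = 12916$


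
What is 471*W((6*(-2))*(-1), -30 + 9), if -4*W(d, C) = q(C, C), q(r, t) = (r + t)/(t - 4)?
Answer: -9891/50 ≈ -197.82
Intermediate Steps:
q(r, t) = (r + t)/(-4 + t)
W(d, C) = -C/(2*(-4 + C)) (W(d, C) = -(C + C)/(4*(-4 + C)) = -2*C/(4*(-4 + C)) = -C/(2*(-4 + C)))
471*W((6*(-2))*(-1), -30 + 9) = 471*(-(-30 + 9)/(-8 + 2*(-30 + 9))) = 471*(-1*(-21)/(-8 + 2*(-21))) = 471*(-1*(-21)/(-8 - 42)) = 471*(-1*(-21)/(-50)) = 471*(-1*(-21)*(-1/50)) = 471*(-21/50) = -9891/50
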